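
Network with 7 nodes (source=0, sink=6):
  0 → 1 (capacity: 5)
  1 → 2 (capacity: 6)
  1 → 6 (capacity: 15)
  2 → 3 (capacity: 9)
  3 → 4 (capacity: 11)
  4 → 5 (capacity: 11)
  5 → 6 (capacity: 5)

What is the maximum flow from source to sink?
Maximum flow = 5

Max flow: 5

Flow assignment:
  0 → 1: 5/5
  1 → 6: 5/15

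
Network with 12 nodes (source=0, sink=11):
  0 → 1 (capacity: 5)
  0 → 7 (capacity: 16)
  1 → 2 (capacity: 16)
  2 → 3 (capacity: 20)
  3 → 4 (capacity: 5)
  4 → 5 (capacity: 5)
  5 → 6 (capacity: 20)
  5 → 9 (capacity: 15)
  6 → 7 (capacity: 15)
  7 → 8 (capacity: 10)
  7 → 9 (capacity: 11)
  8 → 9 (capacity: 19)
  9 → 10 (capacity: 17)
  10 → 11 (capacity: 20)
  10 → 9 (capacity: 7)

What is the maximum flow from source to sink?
Maximum flow = 17

Max flow: 17

Flow assignment:
  0 → 1: 5/5
  0 → 7: 12/16
  1 → 2: 5/16
  2 → 3: 5/20
  3 → 4: 5/5
  4 → 5: 5/5
  5 → 9: 5/15
  7 → 8: 5/10
  7 → 9: 7/11
  8 → 9: 5/19
  9 → 10: 17/17
  10 → 11: 17/20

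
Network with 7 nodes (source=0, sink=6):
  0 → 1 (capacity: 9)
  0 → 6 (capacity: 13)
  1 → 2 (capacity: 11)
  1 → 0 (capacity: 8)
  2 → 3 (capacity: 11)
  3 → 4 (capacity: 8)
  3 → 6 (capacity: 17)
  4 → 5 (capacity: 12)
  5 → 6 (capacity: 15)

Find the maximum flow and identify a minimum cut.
Max flow = 22, Min cut edges: (0,1), (0,6)

Maximum flow: 22
Minimum cut: (0,1), (0,6)
Partition: S = [0], T = [1, 2, 3, 4, 5, 6]

Max-flow min-cut theorem verified: both equal 22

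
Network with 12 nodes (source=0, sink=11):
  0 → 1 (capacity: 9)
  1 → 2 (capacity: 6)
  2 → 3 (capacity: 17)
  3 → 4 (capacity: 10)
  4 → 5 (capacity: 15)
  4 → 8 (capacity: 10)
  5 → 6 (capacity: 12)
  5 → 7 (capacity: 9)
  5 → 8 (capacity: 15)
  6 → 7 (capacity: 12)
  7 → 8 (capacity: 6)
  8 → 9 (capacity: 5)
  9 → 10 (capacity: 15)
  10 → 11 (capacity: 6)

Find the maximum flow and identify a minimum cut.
Max flow = 5, Min cut edges: (8,9)

Maximum flow: 5
Minimum cut: (8,9)
Partition: S = [0, 1, 2, 3, 4, 5, 6, 7, 8], T = [9, 10, 11]

Max-flow min-cut theorem verified: both equal 5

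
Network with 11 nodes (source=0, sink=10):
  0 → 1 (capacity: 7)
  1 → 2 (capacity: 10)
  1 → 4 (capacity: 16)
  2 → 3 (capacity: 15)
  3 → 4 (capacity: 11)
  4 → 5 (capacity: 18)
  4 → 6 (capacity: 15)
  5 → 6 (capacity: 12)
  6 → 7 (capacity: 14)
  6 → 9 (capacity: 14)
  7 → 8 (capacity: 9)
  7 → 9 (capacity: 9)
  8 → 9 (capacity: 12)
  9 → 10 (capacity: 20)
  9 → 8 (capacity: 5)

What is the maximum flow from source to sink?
Maximum flow = 7

Max flow: 7

Flow assignment:
  0 → 1: 7/7
  1 → 4: 7/16
  4 → 6: 7/15
  6 → 9: 7/14
  9 → 10: 7/20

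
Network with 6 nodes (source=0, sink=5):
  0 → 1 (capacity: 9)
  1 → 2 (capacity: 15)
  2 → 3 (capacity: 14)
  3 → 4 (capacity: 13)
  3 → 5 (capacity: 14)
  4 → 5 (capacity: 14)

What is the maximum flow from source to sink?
Maximum flow = 9

Max flow: 9

Flow assignment:
  0 → 1: 9/9
  1 → 2: 9/15
  2 → 3: 9/14
  3 → 5: 9/14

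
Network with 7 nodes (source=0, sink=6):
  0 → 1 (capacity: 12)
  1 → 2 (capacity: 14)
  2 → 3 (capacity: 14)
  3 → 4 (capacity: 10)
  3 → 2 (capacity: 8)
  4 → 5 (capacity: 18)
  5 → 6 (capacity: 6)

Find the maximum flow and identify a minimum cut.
Max flow = 6, Min cut edges: (5,6)

Maximum flow: 6
Minimum cut: (5,6)
Partition: S = [0, 1, 2, 3, 4, 5], T = [6]

Max-flow min-cut theorem verified: both equal 6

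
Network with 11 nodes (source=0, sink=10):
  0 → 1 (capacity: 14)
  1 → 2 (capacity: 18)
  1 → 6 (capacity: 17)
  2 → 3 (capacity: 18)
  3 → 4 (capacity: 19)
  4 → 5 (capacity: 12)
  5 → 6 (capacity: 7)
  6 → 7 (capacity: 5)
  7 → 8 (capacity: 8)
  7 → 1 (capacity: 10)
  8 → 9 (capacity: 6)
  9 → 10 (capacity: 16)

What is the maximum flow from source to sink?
Maximum flow = 5

Max flow: 5

Flow assignment:
  0 → 1: 5/14
  1 → 6: 5/17
  6 → 7: 5/5
  7 → 8: 5/8
  8 → 9: 5/6
  9 → 10: 5/16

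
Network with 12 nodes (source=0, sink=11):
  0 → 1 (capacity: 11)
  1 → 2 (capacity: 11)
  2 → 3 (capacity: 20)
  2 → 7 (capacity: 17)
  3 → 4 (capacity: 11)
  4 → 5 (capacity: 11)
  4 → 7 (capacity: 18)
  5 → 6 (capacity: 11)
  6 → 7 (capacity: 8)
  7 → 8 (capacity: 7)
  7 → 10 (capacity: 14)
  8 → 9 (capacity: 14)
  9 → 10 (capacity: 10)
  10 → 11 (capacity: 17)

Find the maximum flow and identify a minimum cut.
Max flow = 11, Min cut edges: (1,2)

Maximum flow: 11
Minimum cut: (1,2)
Partition: S = [0, 1], T = [2, 3, 4, 5, 6, 7, 8, 9, 10, 11]

Max-flow min-cut theorem verified: both equal 11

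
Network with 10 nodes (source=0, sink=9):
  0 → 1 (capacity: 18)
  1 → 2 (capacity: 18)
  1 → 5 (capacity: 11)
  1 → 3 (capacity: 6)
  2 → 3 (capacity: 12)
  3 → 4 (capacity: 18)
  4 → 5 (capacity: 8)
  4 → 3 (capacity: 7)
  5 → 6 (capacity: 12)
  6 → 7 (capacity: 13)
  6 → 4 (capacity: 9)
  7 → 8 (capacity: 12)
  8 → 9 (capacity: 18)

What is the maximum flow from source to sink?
Maximum flow = 12

Max flow: 12

Flow assignment:
  0 → 1: 12/18
  1 → 2: 1/18
  1 → 5: 5/11
  1 → 3: 6/6
  2 → 3: 1/12
  3 → 4: 7/18
  4 → 5: 7/8
  5 → 6: 12/12
  6 → 7: 12/13
  7 → 8: 12/12
  8 → 9: 12/18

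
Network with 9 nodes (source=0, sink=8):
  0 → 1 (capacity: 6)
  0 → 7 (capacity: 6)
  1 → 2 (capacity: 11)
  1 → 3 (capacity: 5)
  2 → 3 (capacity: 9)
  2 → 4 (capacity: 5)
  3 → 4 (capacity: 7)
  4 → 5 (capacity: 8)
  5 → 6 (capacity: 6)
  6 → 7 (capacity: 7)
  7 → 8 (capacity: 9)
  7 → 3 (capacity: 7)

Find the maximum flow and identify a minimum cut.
Max flow = 9, Min cut edges: (7,8)

Maximum flow: 9
Minimum cut: (7,8)
Partition: S = [0, 1, 2, 3, 4, 5, 6, 7], T = [8]

Max-flow min-cut theorem verified: both equal 9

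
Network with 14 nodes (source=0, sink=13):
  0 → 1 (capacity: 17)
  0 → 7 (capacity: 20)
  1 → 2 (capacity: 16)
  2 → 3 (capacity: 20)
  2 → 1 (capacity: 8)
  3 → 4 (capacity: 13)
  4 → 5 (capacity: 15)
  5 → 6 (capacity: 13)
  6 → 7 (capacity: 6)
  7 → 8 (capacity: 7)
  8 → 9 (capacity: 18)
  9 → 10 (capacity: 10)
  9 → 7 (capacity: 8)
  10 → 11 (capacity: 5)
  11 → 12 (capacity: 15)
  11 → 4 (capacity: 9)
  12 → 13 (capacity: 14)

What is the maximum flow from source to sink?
Maximum flow = 5

Max flow: 5

Flow assignment:
  0 → 1: 5/17
  1 → 2: 5/16
  2 → 3: 5/20
  3 → 4: 5/13
  4 → 5: 5/15
  5 → 6: 5/13
  6 → 7: 5/6
  7 → 8: 5/7
  8 → 9: 5/18
  9 → 10: 5/10
  10 → 11: 5/5
  11 → 12: 5/15
  12 → 13: 5/14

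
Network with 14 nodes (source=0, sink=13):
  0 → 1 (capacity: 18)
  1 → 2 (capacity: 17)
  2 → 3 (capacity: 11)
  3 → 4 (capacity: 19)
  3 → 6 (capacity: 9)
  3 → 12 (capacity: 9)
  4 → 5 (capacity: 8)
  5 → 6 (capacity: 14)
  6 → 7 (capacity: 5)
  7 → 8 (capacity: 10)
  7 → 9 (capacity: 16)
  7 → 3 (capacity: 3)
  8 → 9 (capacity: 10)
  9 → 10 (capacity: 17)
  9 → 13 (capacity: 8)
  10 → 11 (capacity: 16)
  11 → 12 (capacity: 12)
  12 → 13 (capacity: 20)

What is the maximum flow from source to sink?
Maximum flow = 11

Max flow: 11

Flow assignment:
  0 → 1: 11/18
  1 → 2: 11/17
  2 → 3: 11/11
  3 → 6: 2/9
  3 → 12: 9/9
  6 → 7: 2/5
  7 → 9: 2/16
  9 → 13: 2/8
  12 → 13: 9/20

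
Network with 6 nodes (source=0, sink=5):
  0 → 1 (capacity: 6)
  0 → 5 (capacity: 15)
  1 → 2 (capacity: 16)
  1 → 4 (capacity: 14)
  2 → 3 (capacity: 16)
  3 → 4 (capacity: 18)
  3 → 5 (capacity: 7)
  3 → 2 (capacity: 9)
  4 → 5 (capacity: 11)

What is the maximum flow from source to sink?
Maximum flow = 21

Max flow: 21

Flow assignment:
  0 → 1: 6/6
  0 → 5: 15/15
  1 → 4: 6/14
  4 → 5: 6/11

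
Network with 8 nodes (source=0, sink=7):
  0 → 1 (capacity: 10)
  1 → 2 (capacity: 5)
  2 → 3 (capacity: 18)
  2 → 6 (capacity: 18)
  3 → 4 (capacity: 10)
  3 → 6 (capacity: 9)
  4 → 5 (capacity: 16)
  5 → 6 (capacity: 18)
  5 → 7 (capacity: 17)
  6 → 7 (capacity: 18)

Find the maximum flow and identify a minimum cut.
Max flow = 5, Min cut edges: (1,2)

Maximum flow: 5
Minimum cut: (1,2)
Partition: S = [0, 1], T = [2, 3, 4, 5, 6, 7]

Max-flow min-cut theorem verified: both equal 5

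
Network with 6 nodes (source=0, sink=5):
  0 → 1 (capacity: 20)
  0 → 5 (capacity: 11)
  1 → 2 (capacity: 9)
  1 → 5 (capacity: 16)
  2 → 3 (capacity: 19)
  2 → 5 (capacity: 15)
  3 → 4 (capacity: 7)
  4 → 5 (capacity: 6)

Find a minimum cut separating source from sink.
Min cut value = 31, edges: (0,1), (0,5)

Min cut value: 31
Partition: S = [0], T = [1, 2, 3, 4, 5]
Cut edges: (0,1), (0,5)

By max-flow min-cut theorem, max flow = min cut = 31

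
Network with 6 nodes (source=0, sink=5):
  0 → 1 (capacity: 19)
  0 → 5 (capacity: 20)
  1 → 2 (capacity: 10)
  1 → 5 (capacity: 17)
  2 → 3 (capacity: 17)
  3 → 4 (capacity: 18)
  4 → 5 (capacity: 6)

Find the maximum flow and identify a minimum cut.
Max flow = 39, Min cut edges: (0,1), (0,5)

Maximum flow: 39
Minimum cut: (0,1), (0,5)
Partition: S = [0], T = [1, 2, 3, 4, 5]

Max-flow min-cut theorem verified: both equal 39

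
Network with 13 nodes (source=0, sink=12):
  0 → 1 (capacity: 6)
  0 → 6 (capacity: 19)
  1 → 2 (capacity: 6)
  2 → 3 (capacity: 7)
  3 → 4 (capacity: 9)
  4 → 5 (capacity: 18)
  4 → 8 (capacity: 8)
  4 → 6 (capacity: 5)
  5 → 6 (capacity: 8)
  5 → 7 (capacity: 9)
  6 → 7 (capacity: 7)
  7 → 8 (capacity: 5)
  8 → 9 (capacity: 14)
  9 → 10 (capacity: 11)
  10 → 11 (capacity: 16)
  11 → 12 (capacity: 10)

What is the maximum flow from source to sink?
Maximum flow = 10

Max flow: 10

Flow assignment:
  0 → 1: 6/6
  0 → 6: 4/19
  1 → 2: 6/6
  2 → 3: 6/7
  3 → 4: 6/9
  4 → 8: 5/8
  4 → 6: 1/5
  6 → 7: 5/7
  7 → 8: 5/5
  8 → 9: 10/14
  9 → 10: 10/11
  10 → 11: 10/16
  11 → 12: 10/10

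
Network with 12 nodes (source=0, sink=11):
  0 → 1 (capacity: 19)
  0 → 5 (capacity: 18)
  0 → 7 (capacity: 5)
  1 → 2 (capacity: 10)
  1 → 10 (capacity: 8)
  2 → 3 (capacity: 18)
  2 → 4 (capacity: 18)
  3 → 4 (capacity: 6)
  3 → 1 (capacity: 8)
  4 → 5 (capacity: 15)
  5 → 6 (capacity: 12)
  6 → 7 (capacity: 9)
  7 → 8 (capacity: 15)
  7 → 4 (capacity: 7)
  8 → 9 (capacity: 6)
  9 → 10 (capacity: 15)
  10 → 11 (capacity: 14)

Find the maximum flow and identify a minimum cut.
Max flow = 14, Min cut edges: (10,11)

Maximum flow: 14
Minimum cut: (10,11)
Partition: S = [0, 1, 2, 3, 4, 5, 6, 7, 8, 9, 10], T = [11]

Max-flow min-cut theorem verified: both equal 14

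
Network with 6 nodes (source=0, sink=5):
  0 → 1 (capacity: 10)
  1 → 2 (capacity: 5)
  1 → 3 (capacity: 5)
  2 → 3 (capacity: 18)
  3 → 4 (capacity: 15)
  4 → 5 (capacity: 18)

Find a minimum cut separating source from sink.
Min cut value = 10, edges: (1,2), (1,3)

Min cut value: 10
Partition: S = [0, 1], T = [2, 3, 4, 5]
Cut edges: (1,2), (1,3)

By max-flow min-cut theorem, max flow = min cut = 10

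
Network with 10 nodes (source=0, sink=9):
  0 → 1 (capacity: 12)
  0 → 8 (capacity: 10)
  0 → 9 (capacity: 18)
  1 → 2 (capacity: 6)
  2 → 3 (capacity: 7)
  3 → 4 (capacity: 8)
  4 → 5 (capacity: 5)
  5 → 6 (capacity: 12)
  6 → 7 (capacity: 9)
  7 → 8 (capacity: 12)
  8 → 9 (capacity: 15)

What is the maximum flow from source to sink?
Maximum flow = 33

Max flow: 33

Flow assignment:
  0 → 1: 5/12
  0 → 8: 10/10
  0 → 9: 18/18
  1 → 2: 5/6
  2 → 3: 5/7
  3 → 4: 5/8
  4 → 5: 5/5
  5 → 6: 5/12
  6 → 7: 5/9
  7 → 8: 5/12
  8 → 9: 15/15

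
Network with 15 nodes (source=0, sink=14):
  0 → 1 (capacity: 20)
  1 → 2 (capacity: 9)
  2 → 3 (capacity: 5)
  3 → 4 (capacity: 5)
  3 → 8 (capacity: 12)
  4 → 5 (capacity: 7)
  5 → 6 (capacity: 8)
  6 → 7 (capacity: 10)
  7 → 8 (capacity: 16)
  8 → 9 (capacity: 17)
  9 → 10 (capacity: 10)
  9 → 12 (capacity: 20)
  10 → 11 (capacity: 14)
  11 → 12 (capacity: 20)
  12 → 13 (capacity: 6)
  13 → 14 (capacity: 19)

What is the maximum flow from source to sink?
Maximum flow = 5

Max flow: 5

Flow assignment:
  0 → 1: 5/20
  1 → 2: 5/9
  2 → 3: 5/5
  3 → 8: 5/12
  8 → 9: 5/17
  9 → 12: 5/20
  12 → 13: 5/6
  13 → 14: 5/19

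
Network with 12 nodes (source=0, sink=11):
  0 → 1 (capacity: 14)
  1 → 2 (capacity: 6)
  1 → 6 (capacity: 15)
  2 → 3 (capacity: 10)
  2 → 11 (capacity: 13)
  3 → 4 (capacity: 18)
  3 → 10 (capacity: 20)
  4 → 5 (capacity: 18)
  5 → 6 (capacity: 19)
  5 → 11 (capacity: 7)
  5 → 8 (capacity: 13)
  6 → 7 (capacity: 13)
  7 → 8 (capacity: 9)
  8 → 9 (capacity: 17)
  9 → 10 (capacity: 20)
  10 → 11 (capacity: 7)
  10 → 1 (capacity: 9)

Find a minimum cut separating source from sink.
Min cut value = 13, edges: (1,2), (10,11)

Min cut value: 13
Partition: S = [0, 1, 6, 7, 8, 9, 10], T = [2, 3, 4, 5, 11]
Cut edges: (1,2), (10,11)

By max-flow min-cut theorem, max flow = min cut = 13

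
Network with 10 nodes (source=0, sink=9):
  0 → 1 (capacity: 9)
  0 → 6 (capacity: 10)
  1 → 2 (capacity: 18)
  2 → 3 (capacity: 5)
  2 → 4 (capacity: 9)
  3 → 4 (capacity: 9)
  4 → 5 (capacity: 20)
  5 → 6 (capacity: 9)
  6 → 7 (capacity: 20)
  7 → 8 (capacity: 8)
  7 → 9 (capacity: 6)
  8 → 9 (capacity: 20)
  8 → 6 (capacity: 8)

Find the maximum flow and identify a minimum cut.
Max flow = 14, Min cut edges: (7,8), (7,9)

Maximum flow: 14
Minimum cut: (7,8), (7,9)
Partition: S = [0, 1, 2, 3, 4, 5, 6, 7], T = [8, 9]

Max-flow min-cut theorem verified: both equal 14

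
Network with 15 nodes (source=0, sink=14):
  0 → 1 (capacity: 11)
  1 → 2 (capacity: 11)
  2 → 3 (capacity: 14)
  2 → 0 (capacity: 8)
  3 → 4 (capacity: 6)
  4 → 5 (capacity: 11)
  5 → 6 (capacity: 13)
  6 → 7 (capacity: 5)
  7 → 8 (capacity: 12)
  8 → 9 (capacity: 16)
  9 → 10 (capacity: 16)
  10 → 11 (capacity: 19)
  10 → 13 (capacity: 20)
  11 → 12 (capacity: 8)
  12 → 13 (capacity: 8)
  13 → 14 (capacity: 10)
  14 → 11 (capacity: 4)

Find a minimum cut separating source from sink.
Min cut value = 5, edges: (6,7)

Min cut value: 5
Partition: S = [0, 1, 2, 3, 4, 5, 6], T = [7, 8, 9, 10, 11, 12, 13, 14]
Cut edges: (6,7)

By max-flow min-cut theorem, max flow = min cut = 5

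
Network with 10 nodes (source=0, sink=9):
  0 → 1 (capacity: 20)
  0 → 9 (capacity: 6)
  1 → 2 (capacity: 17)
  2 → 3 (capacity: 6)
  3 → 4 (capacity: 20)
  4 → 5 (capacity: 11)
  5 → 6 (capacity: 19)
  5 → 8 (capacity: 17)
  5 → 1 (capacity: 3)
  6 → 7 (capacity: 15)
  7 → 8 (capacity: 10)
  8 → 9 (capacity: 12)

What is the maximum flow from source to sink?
Maximum flow = 12

Max flow: 12

Flow assignment:
  0 → 1: 6/20
  0 → 9: 6/6
  1 → 2: 6/17
  2 → 3: 6/6
  3 → 4: 6/20
  4 → 5: 6/11
  5 → 8: 6/17
  8 → 9: 6/12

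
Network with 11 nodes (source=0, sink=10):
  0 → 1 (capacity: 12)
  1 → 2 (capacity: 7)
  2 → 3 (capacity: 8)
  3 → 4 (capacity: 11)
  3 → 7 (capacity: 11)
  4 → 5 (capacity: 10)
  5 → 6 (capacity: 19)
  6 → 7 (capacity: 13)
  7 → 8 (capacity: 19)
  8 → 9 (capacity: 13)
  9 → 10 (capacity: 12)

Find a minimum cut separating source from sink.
Min cut value = 7, edges: (1,2)

Min cut value: 7
Partition: S = [0, 1], T = [2, 3, 4, 5, 6, 7, 8, 9, 10]
Cut edges: (1,2)

By max-flow min-cut theorem, max flow = min cut = 7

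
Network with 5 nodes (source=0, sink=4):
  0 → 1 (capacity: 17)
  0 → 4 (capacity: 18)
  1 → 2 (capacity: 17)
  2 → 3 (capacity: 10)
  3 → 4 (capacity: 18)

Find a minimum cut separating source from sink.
Min cut value = 28, edges: (0,4), (2,3)

Min cut value: 28
Partition: S = [0, 1, 2], T = [3, 4]
Cut edges: (0,4), (2,3)

By max-flow min-cut theorem, max flow = min cut = 28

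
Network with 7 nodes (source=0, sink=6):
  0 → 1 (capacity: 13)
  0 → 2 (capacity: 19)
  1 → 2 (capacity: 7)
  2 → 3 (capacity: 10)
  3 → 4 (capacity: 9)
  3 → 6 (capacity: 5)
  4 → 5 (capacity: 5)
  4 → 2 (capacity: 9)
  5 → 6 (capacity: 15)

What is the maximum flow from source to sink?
Maximum flow = 10

Max flow: 10

Flow assignment:
  0 → 1: 7/13
  0 → 2: 3/19
  1 → 2: 7/7
  2 → 3: 10/10
  3 → 4: 5/9
  3 → 6: 5/5
  4 → 5: 5/5
  5 → 6: 5/15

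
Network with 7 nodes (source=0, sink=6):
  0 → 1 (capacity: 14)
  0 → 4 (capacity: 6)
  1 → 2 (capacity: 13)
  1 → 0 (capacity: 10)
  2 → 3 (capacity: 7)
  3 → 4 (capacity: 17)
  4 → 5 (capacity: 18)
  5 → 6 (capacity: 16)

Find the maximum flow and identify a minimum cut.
Max flow = 13, Min cut edges: (0,4), (2,3)

Maximum flow: 13
Minimum cut: (0,4), (2,3)
Partition: S = [0, 1, 2], T = [3, 4, 5, 6]

Max-flow min-cut theorem verified: both equal 13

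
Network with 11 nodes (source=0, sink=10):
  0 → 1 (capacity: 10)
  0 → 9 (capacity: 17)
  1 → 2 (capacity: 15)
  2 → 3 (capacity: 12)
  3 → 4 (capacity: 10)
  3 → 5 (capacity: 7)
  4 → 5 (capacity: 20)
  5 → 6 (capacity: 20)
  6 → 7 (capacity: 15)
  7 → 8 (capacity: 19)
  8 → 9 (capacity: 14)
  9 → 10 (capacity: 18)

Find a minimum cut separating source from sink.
Min cut value = 18, edges: (9,10)

Min cut value: 18
Partition: S = [0, 1, 2, 3, 4, 5, 6, 7, 8, 9], T = [10]
Cut edges: (9,10)

By max-flow min-cut theorem, max flow = min cut = 18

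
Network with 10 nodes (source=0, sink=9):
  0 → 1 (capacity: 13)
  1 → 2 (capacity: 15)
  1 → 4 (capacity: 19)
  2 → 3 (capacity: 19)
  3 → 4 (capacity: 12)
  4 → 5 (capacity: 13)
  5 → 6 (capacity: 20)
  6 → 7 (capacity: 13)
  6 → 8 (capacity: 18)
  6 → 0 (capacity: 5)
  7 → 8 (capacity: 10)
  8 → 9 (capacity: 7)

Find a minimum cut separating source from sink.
Min cut value = 7, edges: (8,9)

Min cut value: 7
Partition: S = [0, 1, 2, 3, 4, 5, 6, 7, 8], T = [9]
Cut edges: (8,9)

By max-flow min-cut theorem, max flow = min cut = 7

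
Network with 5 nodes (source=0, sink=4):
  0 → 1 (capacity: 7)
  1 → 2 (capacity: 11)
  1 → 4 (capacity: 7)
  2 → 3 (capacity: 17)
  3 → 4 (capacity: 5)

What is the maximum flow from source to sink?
Maximum flow = 7

Max flow: 7

Flow assignment:
  0 → 1: 7/7
  1 → 4: 7/7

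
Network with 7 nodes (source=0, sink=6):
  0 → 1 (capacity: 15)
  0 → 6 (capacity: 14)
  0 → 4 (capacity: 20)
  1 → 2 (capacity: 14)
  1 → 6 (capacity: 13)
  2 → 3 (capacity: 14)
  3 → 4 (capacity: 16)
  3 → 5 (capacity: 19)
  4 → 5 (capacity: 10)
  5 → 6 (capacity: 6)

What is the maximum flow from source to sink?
Maximum flow = 33

Max flow: 33

Flow assignment:
  0 → 1: 15/15
  0 → 6: 14/14
  0 → 4: 4/20
  1 → 2: 2/14
  1 → 6: 13/13
  2 → 3: 2/14
  3 → 4: 2/16
  4 → 5: 6/10
  5 → 6: 6/6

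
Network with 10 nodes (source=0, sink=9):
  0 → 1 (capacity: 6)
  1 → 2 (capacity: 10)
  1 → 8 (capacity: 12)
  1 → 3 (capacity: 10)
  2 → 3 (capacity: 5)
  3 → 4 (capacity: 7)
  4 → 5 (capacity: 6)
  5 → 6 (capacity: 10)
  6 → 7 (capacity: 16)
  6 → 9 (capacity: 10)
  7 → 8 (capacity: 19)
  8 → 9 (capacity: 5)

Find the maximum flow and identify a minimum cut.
Max flow = 6, Min cut edges: (0,1)

Maximum flow: 6
Minimum cut: (0,1)
Partition: S = [0], T = [1, 2, 3, 4, 5, 6, 7, 8, 9]

Max-flow min-cut theorem verified: both equal 6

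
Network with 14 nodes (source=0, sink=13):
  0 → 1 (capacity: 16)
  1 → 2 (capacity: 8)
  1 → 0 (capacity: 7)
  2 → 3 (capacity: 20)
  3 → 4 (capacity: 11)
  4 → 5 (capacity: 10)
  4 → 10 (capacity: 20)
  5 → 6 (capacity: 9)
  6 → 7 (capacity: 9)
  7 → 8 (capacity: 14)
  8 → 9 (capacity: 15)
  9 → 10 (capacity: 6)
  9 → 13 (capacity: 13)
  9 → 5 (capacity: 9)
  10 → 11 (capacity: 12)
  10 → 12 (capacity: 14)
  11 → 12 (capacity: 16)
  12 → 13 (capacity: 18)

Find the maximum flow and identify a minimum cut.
Max flow = 8, Min cut edges: (1,2)

Maximum flow: 8
Minimum cut: (1,2)
Partition: S = [0, 1], T = [2, 3, 4, 5, 6, 7, 8, 9, 10, 11, 12, 13]

Max-flow min-cut theorem verified: both equal 8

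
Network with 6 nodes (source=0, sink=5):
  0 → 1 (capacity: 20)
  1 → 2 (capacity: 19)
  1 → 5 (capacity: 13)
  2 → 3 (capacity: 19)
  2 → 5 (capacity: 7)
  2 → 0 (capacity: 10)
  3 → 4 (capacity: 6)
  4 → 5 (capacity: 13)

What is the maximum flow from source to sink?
Maximum flow = 20

Max flow: 20

Flow assignment:
  0 → 1: 20/20
  1 → 2: 7/19
  1 → 5: 13/13
  2 → 5: 7/7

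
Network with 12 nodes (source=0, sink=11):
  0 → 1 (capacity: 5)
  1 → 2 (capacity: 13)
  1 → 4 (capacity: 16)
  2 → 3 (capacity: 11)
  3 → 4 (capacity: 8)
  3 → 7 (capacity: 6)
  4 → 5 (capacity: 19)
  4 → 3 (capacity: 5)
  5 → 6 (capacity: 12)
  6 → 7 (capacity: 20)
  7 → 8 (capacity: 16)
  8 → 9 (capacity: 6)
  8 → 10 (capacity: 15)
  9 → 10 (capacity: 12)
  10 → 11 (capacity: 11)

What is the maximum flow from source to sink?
Maximum flow = 5

Max flow: 5

Flow assignment:
  0 → 1: 5/5
  1 → 2: 5/13
  2 → 3: 5/11
  3 → 7: 5/6
  7 → 8: 5/16
  8 → 10: 5/15
  10 → 11: 5/11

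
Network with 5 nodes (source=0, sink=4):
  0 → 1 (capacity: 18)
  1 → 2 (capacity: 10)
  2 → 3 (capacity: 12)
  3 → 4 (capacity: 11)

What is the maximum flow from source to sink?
Maximum flow = 10

Max flow: 10

Flow assignment:
  0 → 1: 10/18
  1 → 2: 10/10
  2 → 3: 10/12
  3 → 4: 10/11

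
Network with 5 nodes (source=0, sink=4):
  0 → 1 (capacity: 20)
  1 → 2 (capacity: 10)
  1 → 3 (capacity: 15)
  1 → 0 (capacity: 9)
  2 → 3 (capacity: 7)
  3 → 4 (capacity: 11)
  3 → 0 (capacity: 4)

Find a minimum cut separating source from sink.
Min cut value = 11, edges: (3,4)

Min cut value: 11
Partition: S = [0, 1, 2, 3], T = [4]
Cut edges: (3,4)

By max-flow min-cut theorem, max flow = min cut = 11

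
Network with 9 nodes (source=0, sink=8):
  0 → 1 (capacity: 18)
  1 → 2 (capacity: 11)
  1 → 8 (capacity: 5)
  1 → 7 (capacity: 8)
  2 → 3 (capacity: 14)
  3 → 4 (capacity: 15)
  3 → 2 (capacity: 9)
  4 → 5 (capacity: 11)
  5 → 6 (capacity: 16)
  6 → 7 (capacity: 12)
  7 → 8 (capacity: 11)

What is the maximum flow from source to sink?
Maximum flow = 16

Max flow: 16

Flow assignment:
  0 → 1: 16/18
  1 → 2: 5/11
  1 → 8: 5/5
  1 → 7: 6/8
  2 → 3: 5/14
  3 → 4: 5/15
  4 → 5: 5/11
  5 → 6: 5/16
  6 → 7: 5/12
  7 → 8: 11/11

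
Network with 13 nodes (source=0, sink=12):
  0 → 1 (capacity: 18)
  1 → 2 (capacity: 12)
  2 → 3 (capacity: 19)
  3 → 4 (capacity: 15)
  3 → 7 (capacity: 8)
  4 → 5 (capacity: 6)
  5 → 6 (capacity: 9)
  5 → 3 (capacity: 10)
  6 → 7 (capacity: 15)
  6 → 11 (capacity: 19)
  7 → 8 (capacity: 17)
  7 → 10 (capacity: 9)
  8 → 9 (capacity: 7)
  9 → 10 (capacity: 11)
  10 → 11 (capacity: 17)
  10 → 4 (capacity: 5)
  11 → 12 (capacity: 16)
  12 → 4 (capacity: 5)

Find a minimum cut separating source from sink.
Min cut value = 12, edges: (1,2)

Min cut value: 12
Partition: S = [0, 1], T = [2, 3, 4, 5, 6, 7, 8, 9, 10, 11, 12]
Cut edges: (1,2)

By max-flow min-cut theorem, max flow = min cut = 12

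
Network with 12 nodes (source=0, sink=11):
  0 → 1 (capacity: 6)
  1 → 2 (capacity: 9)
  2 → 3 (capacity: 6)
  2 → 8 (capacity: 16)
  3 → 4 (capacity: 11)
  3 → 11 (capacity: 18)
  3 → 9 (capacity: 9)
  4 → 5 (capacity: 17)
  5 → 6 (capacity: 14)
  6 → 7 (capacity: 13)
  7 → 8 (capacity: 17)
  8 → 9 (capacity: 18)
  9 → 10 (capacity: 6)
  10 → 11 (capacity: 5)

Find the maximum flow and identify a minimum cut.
Max flow = 6, Min cut edges: (0,1)

Maximum flow: 6
Minimum cut: (0,1)
Partition: S = [0], T = [1, 2, 3, 4, 5, 6, 7, 8, 9, 10, 11]

Max-flow min-cut theorem verified: both equal 6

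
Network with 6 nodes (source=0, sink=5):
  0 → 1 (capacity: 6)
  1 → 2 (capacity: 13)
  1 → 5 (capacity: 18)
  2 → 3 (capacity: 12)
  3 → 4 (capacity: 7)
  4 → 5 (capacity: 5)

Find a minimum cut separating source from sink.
Min cut value = 6, edges: (0,1)

Min cut value: 6
Partition: S = [0], T = [1, 2, 3, 4, 5]
Cut edges: (0,1)

By max-flow min-cut theorem, max flow = min cut = 6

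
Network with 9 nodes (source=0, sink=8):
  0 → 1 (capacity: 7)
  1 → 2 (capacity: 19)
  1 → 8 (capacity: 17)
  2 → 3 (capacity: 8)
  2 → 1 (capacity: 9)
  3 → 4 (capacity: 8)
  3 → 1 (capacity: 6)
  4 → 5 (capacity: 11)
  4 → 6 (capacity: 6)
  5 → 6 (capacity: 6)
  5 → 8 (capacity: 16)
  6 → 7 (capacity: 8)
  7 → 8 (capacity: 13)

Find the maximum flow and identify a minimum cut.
Max flow = 7, Min cut edges: (0,1)

Maximum flow: 7
Minimum cut: (0,1)
Partition: S = [0], T = [1, 2, 3, 4, 5, 6, 7, 8]

Max-flow min-cut theorem verified: both equal 7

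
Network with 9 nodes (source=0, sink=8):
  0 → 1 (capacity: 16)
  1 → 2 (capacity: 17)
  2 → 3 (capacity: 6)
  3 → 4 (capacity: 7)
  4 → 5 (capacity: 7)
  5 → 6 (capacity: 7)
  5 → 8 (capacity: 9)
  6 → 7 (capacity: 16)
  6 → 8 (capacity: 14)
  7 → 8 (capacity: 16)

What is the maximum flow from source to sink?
Maximum flow = 6

Max flow: 6

Flow assignment:
  0 → 1: 6/16
  1 → 2: 6/17
  2 → 3: 6/6
  3 → 4: 6/7
  4 → 5: 6/7
  5 → 8: 6/9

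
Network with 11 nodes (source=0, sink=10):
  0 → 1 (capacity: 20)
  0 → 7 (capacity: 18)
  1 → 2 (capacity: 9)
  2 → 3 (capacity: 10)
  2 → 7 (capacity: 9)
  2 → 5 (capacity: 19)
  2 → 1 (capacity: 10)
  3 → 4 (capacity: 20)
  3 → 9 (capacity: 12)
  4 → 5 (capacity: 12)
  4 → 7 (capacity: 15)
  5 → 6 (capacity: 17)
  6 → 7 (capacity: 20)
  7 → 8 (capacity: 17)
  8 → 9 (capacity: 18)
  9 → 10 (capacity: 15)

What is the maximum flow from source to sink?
Maximum flow = 15

Max flow: 15

Flow assignment:
  0 → 1: 9/20
  0 → 7: 6/18
  1 → 2: 9/9
  2 → 7: 9/9
  7 → 8: 15/17
  8 → 9: 15/18
  9 → 10: 15/15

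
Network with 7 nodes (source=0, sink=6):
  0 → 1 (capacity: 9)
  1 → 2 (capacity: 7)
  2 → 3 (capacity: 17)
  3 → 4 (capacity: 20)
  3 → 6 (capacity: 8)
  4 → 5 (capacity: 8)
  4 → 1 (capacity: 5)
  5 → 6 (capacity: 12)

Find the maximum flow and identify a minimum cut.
Max flow = 7, Min cut edges: (1,2)

Maximum flow: 7
Minimum cut: (1,2)
Partition: S = [0, 1], T = [2, 3, 4, 5, 6]

Max-flow min-cut theorem verified: both equal 7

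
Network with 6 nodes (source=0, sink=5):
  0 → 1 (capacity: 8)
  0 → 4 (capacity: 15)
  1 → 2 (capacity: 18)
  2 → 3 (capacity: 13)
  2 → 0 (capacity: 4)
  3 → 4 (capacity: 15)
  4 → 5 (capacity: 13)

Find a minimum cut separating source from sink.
Min cut value = 13, edges: (4,5)

Min cut value: 13
Partition: S = [0, 1, 2, 3, 4], T = [5]
Cut edges: (4,5)

By max-flow min-cut theorem, max flow = min cut = 13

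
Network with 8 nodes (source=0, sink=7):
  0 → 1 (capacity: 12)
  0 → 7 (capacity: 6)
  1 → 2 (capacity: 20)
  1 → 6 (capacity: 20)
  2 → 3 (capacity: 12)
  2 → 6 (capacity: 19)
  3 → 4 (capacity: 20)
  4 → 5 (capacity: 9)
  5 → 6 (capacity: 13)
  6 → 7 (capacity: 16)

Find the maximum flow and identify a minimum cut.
Max flow = 18, Min cut edges: (0,1), (0,7)

Maximum flow: 18
Minimum cut: (0,1), (0,7)
Partition: S = [0], T = [1, 2, 3, 4, 5, 6, 7]

Max-flow min-cut theorem verified: both equal 18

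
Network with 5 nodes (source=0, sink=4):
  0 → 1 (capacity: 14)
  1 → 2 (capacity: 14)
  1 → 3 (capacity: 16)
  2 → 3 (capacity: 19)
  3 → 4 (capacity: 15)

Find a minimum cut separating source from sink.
Min cut value = 14, edges: (0,1)

Min cut value: 14
Partition: S = [0], T = [1, 2, 3, 4]
Cut edges: (0,1)

By max-flow min-cut theorem, max flow = min cut = 14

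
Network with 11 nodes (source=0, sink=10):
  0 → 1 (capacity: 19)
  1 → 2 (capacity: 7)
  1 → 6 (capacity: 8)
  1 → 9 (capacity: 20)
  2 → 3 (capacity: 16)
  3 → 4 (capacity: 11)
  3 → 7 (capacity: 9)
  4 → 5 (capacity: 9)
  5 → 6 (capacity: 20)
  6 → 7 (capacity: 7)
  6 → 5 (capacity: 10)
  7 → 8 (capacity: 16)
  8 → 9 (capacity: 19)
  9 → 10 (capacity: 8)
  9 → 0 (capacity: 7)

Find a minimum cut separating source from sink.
Min cut value = 8, edges: (9,10)

Min cut value: 8
Partition: S = [0, 1, 2, 3, 4, 5, 6, 7, 8, 9], T = [10]
Cut edges: (9,10)

By max-flow min-cut theorem, max flow = min cut = 8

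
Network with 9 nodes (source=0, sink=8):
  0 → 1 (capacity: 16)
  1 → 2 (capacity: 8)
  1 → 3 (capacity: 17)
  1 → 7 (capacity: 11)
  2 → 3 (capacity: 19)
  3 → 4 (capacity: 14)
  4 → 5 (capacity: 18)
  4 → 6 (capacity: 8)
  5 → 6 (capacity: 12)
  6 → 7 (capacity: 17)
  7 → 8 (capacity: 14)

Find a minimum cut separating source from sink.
Min cut value = 14, edges: (7,8)

Min cut value: 14
Partition: S = [0, 1, 2, 3, 4, 5, 6, 7], T = [8]
Cut edges: (7,8)

By max-flow min-cut theorem, max flow = min cut = 14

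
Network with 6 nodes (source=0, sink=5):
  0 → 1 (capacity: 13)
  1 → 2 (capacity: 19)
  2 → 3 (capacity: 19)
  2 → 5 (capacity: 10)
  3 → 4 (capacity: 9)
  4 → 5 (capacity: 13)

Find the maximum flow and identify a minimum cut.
Max flow = 13, Min cut edges: (0,1)

Maximum flow: 13
Minimum cut: (0,1)
Partition: S = [0], T = [1, 2, 3, 4, 5]

Max-flow min-cut theorem verified: both equal 13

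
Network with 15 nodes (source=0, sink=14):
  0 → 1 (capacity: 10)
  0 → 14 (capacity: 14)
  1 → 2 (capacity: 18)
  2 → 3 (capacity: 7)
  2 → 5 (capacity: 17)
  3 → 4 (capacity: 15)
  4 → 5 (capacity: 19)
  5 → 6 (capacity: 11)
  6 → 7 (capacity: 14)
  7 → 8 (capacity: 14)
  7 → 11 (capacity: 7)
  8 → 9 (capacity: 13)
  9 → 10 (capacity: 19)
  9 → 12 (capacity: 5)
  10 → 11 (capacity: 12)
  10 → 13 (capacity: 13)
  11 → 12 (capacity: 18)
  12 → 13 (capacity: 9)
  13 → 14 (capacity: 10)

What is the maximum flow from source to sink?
Maximum flow = 24

Max flow: 24

Flow assignment:
  0 → 1: 10/10
  0 → 14: 14/14
  1 → 2: 10/18
  2 → 5: 10/17
  5 → 6: 10/11
  6 → 7: 10/14
  7 → 8: 3/14
  7 → 11: 7/7
  8 → 9: 3/13
  9 → 10: 3/19
  10 → 13: 3/13
  11 → 12: 7/18
  12 → 13: 7/9
  13 → 14: 10/10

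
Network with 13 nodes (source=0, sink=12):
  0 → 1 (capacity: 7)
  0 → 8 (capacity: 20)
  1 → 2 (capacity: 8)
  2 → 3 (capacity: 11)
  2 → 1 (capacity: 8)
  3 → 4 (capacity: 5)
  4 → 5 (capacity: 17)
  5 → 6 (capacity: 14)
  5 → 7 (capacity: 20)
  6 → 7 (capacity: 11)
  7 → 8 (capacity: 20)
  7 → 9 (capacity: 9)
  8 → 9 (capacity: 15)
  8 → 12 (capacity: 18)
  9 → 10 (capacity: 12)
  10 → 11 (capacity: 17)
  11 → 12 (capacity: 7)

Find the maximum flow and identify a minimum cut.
Max flow = 25, Min cut edges: (8,12), (11,12)

Maximum flow: 25
Minimum cut: (8,12), (11,12)
Partition: S = [0, 1, 2, 3, 4, 5, 6, 7, 8, 9, 10, 11], T = [12]

Max-flow min-cut theorem verified: both equal 25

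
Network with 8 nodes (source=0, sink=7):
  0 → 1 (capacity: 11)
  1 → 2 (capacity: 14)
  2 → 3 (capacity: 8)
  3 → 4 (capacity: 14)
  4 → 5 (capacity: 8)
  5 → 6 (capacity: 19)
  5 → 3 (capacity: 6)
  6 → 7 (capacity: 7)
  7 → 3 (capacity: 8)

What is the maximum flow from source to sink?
Maximum flow = 7

Max flow: 7

Flow assignment:
  0 → 1: 7/11
  1 → 2: 7/14
  2 → 3: 7/8
  3 → 4: 8/14
  4 → 5: 8/8
  5 → 6: 7/19
  5 → 3: 1/6
  6 → 7: 7/7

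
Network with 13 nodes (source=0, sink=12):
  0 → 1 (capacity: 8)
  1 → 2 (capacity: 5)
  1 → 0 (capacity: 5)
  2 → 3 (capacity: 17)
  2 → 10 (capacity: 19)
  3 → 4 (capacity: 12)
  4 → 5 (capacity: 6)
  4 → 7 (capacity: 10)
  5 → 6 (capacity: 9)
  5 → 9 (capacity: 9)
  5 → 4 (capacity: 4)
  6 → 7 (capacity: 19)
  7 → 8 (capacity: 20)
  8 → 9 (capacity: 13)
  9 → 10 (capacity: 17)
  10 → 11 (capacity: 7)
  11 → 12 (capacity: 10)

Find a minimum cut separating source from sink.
Min cut value = 5, edges: (1,2)

Min cut value: 5
Partition: S = [0, 1], T = [2, 3, 4, 5, 6, 7, 8, 9, 10, 11, 12]
Cut edges: (1,2)

By max-flow min-cut theorem, max flow = min cut = 5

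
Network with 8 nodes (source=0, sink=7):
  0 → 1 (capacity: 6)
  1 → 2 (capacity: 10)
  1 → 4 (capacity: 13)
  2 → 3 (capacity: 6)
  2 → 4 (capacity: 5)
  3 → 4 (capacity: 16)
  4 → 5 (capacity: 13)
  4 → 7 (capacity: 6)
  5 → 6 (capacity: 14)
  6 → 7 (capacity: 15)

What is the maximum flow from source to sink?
Maximum flow = 6

Max flow: 6

Flow assignment:
  0 → 1: 6/6
  1 → 4: 6/13
  4 → 7: 6/6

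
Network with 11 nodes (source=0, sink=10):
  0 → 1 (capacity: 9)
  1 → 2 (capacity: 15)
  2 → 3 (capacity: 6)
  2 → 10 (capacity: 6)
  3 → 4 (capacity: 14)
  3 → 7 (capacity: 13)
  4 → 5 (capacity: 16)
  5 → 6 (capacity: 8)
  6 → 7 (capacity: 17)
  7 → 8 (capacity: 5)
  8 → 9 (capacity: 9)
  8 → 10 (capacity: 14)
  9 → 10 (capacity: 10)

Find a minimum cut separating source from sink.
Min cut value = 9, edges: (0,1)

Min cut value: 9
Partition: S = [0], T = [1, 2, 3, 4, 5, 6, 7, 8, 9, 10]
Cut edges: (0,1)

By max-flow min-cut theorem, max flow = min cut = 9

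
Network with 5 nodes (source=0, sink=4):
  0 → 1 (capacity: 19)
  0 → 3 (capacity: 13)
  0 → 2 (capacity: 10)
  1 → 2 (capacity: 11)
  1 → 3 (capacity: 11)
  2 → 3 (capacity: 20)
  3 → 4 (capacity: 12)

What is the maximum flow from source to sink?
Maximum flow = 12

Max flow: 12

Flow assignment:
  0 → 1: 11/19
  0 → 3: 1/13
  1 → 3: 11/11
  3 → 4: 12/12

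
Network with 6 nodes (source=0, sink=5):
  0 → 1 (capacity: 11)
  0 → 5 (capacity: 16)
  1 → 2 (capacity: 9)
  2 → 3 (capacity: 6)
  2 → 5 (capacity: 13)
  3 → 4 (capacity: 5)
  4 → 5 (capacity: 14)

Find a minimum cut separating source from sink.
Min cut value = 25, edges: (0,5), (1,2)

Min cut value: 25
Partition: S = [0, 1], T = [2, 3, 4, 5]
Cut edges: (0,5), (1,2)

By max-flow min-cut theorem, max flow = min cut = 25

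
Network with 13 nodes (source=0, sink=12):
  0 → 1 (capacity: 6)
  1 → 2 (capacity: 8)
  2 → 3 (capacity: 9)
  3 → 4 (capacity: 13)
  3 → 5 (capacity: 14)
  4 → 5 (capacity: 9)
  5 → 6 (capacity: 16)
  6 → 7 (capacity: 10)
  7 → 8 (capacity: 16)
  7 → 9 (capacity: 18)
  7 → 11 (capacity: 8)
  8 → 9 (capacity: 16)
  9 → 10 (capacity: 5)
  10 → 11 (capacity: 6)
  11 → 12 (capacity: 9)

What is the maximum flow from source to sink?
Maximum flow = 6

Max flow: 6

Flow assignment:
  0 → 1: 6/6
  1 → 2: 6/8
  2 → 3: 6/9
  3 → 5: 6/14
  5 → 6: 6/16
  6 → 7: 6/10
  7 → 11: 6/8
  11 → 12: 6/9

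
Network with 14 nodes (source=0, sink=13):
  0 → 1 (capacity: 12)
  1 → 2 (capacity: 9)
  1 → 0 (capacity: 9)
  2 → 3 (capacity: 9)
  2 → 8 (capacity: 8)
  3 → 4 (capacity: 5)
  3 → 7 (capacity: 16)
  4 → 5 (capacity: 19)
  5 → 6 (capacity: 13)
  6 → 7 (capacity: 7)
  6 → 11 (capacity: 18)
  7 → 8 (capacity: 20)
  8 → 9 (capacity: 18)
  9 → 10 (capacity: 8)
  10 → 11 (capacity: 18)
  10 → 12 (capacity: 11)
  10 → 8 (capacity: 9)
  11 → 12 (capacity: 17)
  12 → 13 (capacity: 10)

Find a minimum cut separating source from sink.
Min cut value = 9, edges: (1,2)

Min cut value: 9
Partition: S = [0, 1], T = [2, 3, 4, 5, 6, 7, 8, 9, 10, 11, 12, 13]
Cut edges: (1,2)

By max-flow min-cut theorem, max flow = min cut = 9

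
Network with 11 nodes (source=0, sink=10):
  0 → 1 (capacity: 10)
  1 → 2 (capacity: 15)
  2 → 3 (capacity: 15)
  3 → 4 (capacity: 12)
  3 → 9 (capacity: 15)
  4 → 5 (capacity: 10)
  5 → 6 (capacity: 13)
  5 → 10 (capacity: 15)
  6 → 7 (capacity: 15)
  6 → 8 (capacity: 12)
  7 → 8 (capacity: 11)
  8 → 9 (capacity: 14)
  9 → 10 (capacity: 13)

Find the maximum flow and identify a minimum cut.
Max flow = 10, Min cut edges: (0,1)

Maximum flow: 10
Minimum cut: (0,1)
Partition: S = [0], T = [1, 2, 3, 4, 5, 6, 7, 8, 9, 10]

Max-flow min-cut theorem verified: both equal 10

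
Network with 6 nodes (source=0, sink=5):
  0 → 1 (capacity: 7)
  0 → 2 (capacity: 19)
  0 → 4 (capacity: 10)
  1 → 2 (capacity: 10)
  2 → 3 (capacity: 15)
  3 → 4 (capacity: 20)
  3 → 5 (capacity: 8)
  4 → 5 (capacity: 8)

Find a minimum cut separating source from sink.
Min cut value = 16, edges: (3,5), (4,5)

Min cut value: 16
Partition: S = [0, 1, 2, 3, 4], T = [5]
Cut edges: (3,5), (4,5)

By max-flow min-cut theorem, max flow = min cut = 16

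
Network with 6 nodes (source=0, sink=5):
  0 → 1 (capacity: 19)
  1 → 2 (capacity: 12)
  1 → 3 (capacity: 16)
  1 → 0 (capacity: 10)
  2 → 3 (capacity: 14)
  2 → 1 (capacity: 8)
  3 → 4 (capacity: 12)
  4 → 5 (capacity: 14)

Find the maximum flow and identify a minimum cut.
Max flow = 12, Min cut edges: (3,4)

Maximum flow: 12
Minimum cut: (3,4)
Partition: S = [0, 1, 2, 3], T = [4, 5]

Max-flow min-cut theorem verified: both equal 12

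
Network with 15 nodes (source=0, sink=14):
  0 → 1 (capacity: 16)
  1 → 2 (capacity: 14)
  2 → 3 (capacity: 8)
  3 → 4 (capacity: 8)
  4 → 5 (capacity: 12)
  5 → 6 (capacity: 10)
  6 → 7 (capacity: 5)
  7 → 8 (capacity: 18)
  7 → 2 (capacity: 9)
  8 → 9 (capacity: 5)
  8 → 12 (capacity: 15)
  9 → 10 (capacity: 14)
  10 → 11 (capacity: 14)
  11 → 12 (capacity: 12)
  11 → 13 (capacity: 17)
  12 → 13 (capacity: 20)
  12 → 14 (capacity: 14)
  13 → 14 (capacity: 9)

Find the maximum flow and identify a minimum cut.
Max flow = 5, Min cut edges: (6,7)

Maximum flow: 5
Minimum cut: (6,7)
Partition: S = [0, 1, 2, 3, 4, 5, 6], T = [7, 8, 9, 10, 11, 12, 13, 14]

Max-flow min-cut theorem verified: both equal 5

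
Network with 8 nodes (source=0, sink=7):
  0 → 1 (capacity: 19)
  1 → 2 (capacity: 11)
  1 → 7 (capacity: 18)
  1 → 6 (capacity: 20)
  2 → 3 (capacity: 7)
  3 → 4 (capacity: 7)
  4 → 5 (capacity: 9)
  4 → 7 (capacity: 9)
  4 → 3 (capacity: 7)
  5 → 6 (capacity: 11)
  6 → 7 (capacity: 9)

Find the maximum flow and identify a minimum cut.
Max flow = 19, Min cut edges: (0,1)

Maximum flow: 19
Minimum cut: (0,1)
Partition: S = [0], T = [1, 2, 3, 4, 5, 6, 7]

Max-flow min-cut theorem verified: both equal 19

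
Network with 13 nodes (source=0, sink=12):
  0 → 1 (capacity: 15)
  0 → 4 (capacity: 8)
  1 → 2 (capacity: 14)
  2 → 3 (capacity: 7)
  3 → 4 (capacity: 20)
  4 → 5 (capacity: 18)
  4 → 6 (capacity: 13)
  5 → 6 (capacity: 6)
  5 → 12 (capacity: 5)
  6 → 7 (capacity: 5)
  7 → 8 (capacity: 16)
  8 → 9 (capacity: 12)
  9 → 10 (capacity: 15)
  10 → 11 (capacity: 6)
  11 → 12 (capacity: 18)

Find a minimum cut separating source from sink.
Min cut value = 10, edges: (5,12), (6,7)

Min cut value: 10
Partition: S = [0, 1, 2, 3, 4, 5, 6], T = [7, 8, 9, 10, 11, 12]
Cut edges: (5,12), (6,7)

By max-flow min-cut theorem, max flow = min cut = 10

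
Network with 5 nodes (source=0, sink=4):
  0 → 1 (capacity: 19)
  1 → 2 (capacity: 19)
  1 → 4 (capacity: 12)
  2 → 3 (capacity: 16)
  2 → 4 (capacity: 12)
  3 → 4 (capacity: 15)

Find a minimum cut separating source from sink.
Min cut value = 19, edges: (0,1)

Min cut value: 19
Partition: S = [0], T = [1, 2, 3, 4]
Cut edges: (0,1)

By max-flow min-cut theorem, max flow = min cut = 19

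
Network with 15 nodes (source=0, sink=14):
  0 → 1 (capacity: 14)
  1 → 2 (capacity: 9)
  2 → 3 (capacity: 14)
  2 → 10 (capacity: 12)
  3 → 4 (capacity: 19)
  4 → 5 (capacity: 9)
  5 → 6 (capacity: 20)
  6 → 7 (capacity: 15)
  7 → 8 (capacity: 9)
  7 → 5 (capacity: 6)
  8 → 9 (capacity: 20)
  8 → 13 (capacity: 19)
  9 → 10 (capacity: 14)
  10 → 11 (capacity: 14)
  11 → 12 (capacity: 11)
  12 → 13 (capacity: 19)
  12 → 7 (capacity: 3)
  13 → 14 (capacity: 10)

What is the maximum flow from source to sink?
Maximum flow = 9

Max flow: 9

Flow assignment:
  0 → 1: 9/14
  1 → 2: 9/9
  2 → 10: 9/12
  10 → 11: 9/14
  11 → 12: 9/11
  12 → 13: 9/19
  13 → 14: 9/10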